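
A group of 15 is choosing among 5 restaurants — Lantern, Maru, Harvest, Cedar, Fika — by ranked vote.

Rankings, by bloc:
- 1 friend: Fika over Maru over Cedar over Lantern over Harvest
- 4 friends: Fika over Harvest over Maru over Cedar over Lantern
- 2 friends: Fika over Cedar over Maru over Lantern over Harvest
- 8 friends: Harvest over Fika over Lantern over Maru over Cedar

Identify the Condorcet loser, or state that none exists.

Head-to-head results (15 friends):
Lantern vs Maru: 8 for Lantern, 7 for Maru — Lantern by 8–7.
Lantern vs Harvest: 3 to 12, Harvest.
Lantern vs Cedar: 8 for Lantern, 7 for Cedar — Lantern by 8–7.
Lantern vs Fika: Fika, 15–0.
Maru vs Harvest: Maru is ranked higher on 1+2 = 3 ballots, Harvest on 12. Harvest wins 12–3.
Maru vs Cedar: Maru wins 13–2.
Maru vs Fika: Fika wins 15–0.
Harvest vs Cedar: Harvest is ranked higher on 4+8 = 12 ballots, Cedar on 3. Harvest wins 12–3.
Harvest vs Fika: 8 to 7, Harvest.
Cedar–Fika: Fika 15–0.
Only Cedar has no wins; Cedar is the Condorcet loser.

Cedar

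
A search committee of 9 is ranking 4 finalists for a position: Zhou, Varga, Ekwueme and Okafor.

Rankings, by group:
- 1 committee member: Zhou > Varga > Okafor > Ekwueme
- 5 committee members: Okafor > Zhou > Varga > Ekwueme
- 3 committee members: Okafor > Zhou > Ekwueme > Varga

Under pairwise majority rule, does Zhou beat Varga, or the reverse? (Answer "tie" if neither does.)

Zhou

Ballots ranking Zhou above Varga: 1 + 5 + 3 = 9.
Ballots ranking Varga above Zhou: 9 − 9 = 0.
Zhou wins the head-to-head 9–0.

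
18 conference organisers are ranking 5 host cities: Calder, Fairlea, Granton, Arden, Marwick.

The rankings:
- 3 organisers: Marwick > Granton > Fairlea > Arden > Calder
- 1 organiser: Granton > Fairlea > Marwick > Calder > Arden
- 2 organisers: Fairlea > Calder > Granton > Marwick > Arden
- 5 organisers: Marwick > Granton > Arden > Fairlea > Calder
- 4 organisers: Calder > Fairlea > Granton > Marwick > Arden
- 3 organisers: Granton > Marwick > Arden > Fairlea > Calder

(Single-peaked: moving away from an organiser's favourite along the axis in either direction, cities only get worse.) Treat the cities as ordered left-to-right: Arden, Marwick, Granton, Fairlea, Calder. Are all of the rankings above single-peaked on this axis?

yes

Axis positions: Arden=1, Marwick=2, Granton=3, Fairlea=4, Calder=5.
Group 1 (peak Marwick at position 2): ranking walks positions 2-3-4-1-5, expanding outward from the peak — single-peaked.
Group 2 (peak Granton at position 3): ranking walks positions 3-4-2-5-1, expanding outward from the peak — single-peaked.
Group 3 (peak Fairlea at position 4): ranking walks positions 4-5-3-2-1, expanding outward from the peak — single-peaked.
Group 4 (peak Marwick at position 2): ranking walks positions 2-3-1-4-5, expanding outward from the peak — single-peaked.
Group 5 (peak Calder at position 5): ranking walks positions 5-4-3-2-1, expanding outward from the peak — single-peaked.
Group 6 (peak Granton at position 3): ranking walks positions 3-2-1-4-5, expanding outward from the peak — single-peaked.
Every ranking is single-peaked on this axis.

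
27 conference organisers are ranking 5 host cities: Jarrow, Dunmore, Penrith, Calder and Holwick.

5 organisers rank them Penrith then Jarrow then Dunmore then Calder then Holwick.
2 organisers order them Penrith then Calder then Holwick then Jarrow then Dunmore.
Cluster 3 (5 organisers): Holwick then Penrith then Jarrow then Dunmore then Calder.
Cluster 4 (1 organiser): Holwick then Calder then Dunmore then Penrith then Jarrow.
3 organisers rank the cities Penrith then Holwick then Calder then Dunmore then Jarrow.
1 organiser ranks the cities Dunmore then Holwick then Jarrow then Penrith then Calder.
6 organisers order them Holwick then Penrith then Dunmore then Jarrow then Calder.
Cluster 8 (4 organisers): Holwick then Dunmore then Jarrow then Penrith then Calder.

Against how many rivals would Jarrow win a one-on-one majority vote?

Jarrow against each rival (27 organisers):
Jarrow vs Dunmore: Jarrow is ranked higher on 5+2+5 = 12 ballots, Dunmore on 15. Dunmore wins 15–12.
Jarrow vs Penrith: Jarrow preferred on 1+4 = 5 ballots; Penrith wins 22–5.
Jarrow vs Calder: Jarrow wins 21–6.
Jarrow vs Holwick: 5 for Jarrow, 22 for Holwick — Holwick by 22–5.
Jarrow beats Calder; loses to Dunmore, Penrith, Holwick — 1 pairwise win.

1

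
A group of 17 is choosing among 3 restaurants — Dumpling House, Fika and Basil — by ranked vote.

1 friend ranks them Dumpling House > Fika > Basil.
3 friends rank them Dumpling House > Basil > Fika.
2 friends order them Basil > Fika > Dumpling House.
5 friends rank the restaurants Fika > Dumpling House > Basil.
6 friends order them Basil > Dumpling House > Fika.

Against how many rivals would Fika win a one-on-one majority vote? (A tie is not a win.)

Fika against each rival (17 friends):
Fika vs Dumpling House: Fika preferred on 2+5 = 7 ballots; Dumpling House wins 10–7.
Fika–Basil: Basil 11–6.
Fika beats no one; loses to Dumpling House, Basil — 0 pairwise wins.

0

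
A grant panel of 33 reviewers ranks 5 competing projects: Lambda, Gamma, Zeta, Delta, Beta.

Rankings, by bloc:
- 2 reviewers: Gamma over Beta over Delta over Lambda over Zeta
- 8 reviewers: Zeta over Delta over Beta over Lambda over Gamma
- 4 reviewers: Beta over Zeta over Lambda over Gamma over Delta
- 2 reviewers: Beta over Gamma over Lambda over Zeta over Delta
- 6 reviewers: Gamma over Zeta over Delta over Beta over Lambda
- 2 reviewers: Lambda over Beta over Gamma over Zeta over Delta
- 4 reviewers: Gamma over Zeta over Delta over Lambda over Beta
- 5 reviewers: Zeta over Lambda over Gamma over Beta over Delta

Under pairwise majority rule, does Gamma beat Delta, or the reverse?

Gamma

Ballots ranking Gamma above Delta: 2 + 4 + 2 + 6 + 2 + 4 + 5 = 25.
Ballots ranking Delta above Gamma: 33 − 25 = 8.
Gamma wins the head-to-head 25–8.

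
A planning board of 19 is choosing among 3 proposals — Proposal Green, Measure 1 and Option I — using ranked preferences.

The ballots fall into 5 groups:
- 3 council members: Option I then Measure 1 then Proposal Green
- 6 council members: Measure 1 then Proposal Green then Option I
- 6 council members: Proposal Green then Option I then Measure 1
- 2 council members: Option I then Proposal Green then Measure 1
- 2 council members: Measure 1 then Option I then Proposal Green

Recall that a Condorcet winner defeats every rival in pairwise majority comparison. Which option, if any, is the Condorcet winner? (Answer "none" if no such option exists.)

Pairwise majorities:
Proposal Green vs Measure 1: Measure 1 wins 11–8.
Proposal Green–Option I: Proposal Green 12–7.
Measure 1–Option I: Option I 11–8.
No option is unbeaten: Proposal Green loses to Measure 1; Measure 1 loses to Option I; Option I loses to Proposal Green. In particular Proposal Green > Option I > Measure 1 > Proposal Green is a majority cycle — no Condorcet winner exists.

none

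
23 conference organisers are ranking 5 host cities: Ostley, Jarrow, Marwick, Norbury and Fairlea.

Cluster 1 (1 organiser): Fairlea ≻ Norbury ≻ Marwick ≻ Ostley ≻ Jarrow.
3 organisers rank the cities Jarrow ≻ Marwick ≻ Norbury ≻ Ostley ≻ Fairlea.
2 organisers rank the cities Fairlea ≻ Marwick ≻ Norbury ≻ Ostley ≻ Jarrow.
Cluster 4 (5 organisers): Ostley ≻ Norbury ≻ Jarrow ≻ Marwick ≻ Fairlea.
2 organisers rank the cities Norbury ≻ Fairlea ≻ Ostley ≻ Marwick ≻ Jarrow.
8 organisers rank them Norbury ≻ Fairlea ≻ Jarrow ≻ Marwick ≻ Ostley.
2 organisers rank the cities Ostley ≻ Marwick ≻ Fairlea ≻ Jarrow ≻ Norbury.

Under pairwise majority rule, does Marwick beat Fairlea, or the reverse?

Fairlea

Ballots ranking Marwick above Fairlea: 3 + 5 + 2 = 10.
Ballots ranking Fairlea above Marwick: 23 − 10 = 13.
Fairlea wins the head-to-head 13–10.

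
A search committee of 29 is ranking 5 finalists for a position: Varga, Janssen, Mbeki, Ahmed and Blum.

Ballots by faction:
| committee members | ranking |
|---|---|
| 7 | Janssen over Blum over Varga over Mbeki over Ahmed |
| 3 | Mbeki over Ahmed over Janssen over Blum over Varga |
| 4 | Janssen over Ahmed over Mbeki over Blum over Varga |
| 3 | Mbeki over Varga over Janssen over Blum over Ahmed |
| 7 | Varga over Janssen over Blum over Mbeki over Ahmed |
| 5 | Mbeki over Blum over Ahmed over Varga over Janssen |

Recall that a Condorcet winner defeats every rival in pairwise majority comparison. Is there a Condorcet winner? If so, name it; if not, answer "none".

none

Head-to-head results (29 committee members):
Varga–Janssen: Varga 15–14.
Varga vs Mbeki: 7+7 = 14 for Varga, 15 for Mbeki — Mbeki by 15–14.
Varga vs Ahmed: Varga, 17–12.
Varga vs Blum: Blum wins 19–10.
Janssen vs Mbeki: 18 to 11, Janssen.
Janssen vs Ahmed: Janssen preferred on 7+4+3+7 = 21 ballots; Janssen wins 21–8.
Janssen vs Blum: Janssen is ranked higher on 7+3+4+3+7 = 24 ballots, Blum on 5. Janssen wins 24–5.
Mbeki vs Ahmed: 7+3+3+7+5 = 25 for Mbeki, 4 for Ahmed — Mbeki by 25–4.
Mbeki vs Blum: Mbeki, 15–14.
Ahmed vs Blum: Blum, 22–7.
Each candidate drops at least one matchup (Varga loses to Mbeki; Janssen loses to Varga; Mbeki loses to Janssen; Ahmed loses to Varga; Blum loses to Janssen); the cycle Varga → Janssen → Mbeki → Varga rules out a Condorcet winner.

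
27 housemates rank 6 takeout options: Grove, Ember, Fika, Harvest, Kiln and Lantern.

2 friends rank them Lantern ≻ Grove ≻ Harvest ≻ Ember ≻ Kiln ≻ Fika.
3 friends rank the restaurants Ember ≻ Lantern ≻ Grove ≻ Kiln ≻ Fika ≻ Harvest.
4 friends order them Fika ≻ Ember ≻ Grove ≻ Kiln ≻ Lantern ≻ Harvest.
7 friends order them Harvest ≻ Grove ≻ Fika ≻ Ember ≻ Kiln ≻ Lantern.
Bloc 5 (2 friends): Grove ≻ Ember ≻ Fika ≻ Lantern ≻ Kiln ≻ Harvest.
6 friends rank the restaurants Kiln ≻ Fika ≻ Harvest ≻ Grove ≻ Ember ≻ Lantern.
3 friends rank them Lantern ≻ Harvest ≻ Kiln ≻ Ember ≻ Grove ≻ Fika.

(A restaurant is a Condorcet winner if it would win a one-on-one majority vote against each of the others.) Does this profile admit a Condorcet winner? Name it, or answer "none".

Head-to-head results (27 friends):
Grove vs Ember: Grove wins 17–10.
Grove vs Fika: Grove, 17–10.
Grove–Harvest: Harvest 16–11.
Grove vs Kiln: Grove wins 18–9.
Grove vs Lantern: Grove, 19–8.
Ember vs Fika: Fika wins 17–10.
Ember–Harvest: Harvest 18–9.
Ember vs Kiln: Ember, 18–9.
Ember vs Lantern: Ember wins 22–5.
Fika vs Harvest: Fika, 15–12.
Fika–Kiln: Kiln 14–13.
Fika–Lantern: Fika 19–8.
Harvest vs Kiln: Kiln wins 15–12.
Harvest vs Lantern: Lantern wins 14–13.
Kiln vs Lantern: Kiln wins 17–10.
Every restaurant loses at least once (Grove loses to Harvest; Ember loses to Grove; Fika loses to Grove; Harvest loses to Fika; Kiln loses to Grove; Lantern loses to Grove). The majority relation contains the cycle Grove > Fika > Harvest > Grove, so there is no Condorcet winner.

none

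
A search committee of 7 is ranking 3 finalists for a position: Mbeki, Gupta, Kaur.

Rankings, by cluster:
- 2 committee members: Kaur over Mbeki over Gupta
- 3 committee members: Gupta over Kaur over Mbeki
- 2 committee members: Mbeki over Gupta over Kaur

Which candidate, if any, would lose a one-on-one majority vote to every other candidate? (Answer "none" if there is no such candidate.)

none

Head-to-head results (7 committee members):
Mbeki–Gupta: Mbeki 4–3.
Mbeki vs Kaur: 2 to 5, Kaur.
Gupta vs Kaur: Gupta, 5–2.
No candidate is winless: Mbeki beats Gupta; Gupta beats Kaur; Kaur beats Mbeki. There is no Condorcet loser.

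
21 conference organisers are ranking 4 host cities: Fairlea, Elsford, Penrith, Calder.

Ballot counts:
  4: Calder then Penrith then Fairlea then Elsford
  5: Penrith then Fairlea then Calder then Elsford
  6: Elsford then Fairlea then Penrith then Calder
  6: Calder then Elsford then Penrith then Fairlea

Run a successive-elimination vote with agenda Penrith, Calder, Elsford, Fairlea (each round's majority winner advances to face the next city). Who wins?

Elsford

Round 1: Penrith vs Calder — 11–10, Penrith advances.
Round 2: Penrith vs Elsford — 9–12, Elsford advances.
Round 3: Elsford vs Fairlea — 12–9, Elsford advances.
Elsford survives the agenda.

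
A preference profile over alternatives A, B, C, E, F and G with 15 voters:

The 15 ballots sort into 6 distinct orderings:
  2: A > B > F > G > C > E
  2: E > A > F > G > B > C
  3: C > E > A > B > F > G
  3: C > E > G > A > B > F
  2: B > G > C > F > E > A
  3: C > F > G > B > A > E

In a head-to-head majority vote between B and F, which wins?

B

Ballots ranking B above F: 2 + 3 + 3 + 2 = 10.
Ballots ranking F above B: 15 − 10 = 5.
B wins the head-to-head 10–5.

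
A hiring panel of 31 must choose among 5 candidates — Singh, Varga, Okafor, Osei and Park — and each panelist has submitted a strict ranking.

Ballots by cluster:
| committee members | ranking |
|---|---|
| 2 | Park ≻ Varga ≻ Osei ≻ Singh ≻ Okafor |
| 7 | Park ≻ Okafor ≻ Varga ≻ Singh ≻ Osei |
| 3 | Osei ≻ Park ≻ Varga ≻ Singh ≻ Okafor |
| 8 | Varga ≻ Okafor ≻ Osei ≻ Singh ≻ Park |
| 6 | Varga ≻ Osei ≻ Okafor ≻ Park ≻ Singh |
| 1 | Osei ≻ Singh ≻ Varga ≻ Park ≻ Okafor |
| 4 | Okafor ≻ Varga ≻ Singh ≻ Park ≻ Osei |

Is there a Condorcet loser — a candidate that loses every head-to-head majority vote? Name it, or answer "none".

Pairwise majorities:
Singh vs Varga: Varga wins 30–1.
Singh vs Okafor: 6 to 25, Okafor.
Singh vs Osei: Osei wins 20–11.
Singh vs Park: Park wins 18–13.
Varga vs Okafor: Varga preferred on 2+3+8+6+1 = 20 ballots; Varga wins 20–11.
Varga vs Osei: Varga is ranked higher on 2+7+8+6+4 = 27 ballots, Osei on 4. Varga wins 27–4.
Varga vs Park: 19 to 12, Varga.
Okafor vs Osei: Okafor, 19–12.
Okafor vs Park: Okafor wins 18–13.
Osei vs Park: 3+8+6+1 = 18 for Osei, 13 for Park — Osei by 18–13.
Singh is beaten in every head-to-head and is the Condorcet loser.

Singh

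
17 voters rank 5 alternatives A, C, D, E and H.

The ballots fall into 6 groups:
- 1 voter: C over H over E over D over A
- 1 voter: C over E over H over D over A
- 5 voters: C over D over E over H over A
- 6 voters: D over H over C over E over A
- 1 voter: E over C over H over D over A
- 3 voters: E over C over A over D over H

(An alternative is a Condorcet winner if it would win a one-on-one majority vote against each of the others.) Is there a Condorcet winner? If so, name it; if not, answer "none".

Head-to-head results (17 voters):
A vs C: C, 17–0.
A–D: D 14–3.
A vs E: E, 17–0.
A vs H: H wins 14–3.
C vs D: C wins 11–6.
C vs E: C wins 13–4.
C vs H: C, 11–6.
D vs E: D, 11–6.
D–H: D 14–3.
E vs H: E, 10–7.
C defeats every rival head-to-head and is the Condorcet winner.

C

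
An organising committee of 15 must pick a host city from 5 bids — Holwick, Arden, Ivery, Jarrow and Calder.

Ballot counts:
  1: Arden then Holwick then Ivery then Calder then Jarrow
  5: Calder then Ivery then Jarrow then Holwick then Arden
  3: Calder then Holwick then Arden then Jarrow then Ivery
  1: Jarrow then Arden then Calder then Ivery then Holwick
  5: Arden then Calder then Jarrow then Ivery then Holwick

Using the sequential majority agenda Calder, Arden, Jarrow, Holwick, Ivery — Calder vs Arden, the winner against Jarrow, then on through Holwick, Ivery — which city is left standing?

Calder

Round 1: Calder vs Arden — 8–7, Calder advances.
Round 2: Calder vs Jarrow — 14–1, Calder advances.
Round 3: Calder vs Holwick — 14–1, Calder advances.
Round 4: Calder vs Ivery — 14–1, Calder advances.
The agenda winner is Calder.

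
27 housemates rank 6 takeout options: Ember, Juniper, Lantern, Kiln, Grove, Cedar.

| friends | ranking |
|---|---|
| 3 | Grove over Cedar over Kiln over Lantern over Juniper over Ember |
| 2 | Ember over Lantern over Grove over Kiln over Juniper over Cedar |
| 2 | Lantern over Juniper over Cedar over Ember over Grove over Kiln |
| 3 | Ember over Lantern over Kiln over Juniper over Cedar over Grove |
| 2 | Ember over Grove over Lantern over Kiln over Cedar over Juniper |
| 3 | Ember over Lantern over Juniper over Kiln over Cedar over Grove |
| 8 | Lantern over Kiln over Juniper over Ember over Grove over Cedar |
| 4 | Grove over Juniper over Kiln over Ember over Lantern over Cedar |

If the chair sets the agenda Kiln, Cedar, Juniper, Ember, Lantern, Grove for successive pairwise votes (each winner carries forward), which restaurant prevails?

Lantern

Round 1: Kiln vs Cedar — 22–5, Kiln advances.
Round 2: Kiln vs Juniper — 18–9, Kiln advances.
Round 3: Kiln vs Ember — 15–12, Kiln advances.
Round 4: Kiln vs Lantern — 7–20, Lantern advances.
Round 5: Lantern vs Grove — 18–9, Lantern advances.
Lantern survives the agenda.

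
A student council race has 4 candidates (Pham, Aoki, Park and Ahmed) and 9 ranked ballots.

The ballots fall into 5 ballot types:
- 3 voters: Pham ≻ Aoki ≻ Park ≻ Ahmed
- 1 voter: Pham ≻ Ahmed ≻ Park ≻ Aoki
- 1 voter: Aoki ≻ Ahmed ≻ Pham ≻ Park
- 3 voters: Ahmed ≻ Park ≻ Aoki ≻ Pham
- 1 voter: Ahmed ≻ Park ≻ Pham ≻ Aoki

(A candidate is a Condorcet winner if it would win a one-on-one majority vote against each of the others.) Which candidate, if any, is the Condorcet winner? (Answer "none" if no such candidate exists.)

Pairwise majorities:
Pham vs Aoki: 5 to 4, Pham.
Pham vs Park: 3+1+1 = 5 for Pham, 4 for Park — Pham by 5–4.
Pham vs Ahmed: Pham preferred on 3+1 = 4 ballots; Ahmed wins 5–4.
Aoki vs Park: Aoki preferred on 3+1 = 4 ballots; Park wins 5–4.
Aoki vs Ahmed: Aoki is ranked higher on 3+1 = 4 ballots, Ahmed on 5. Ahmed wins 5–4.
Park vs Ahmed: Park preferred on 3 ballots; Ahmed wins 6–3.
Ahmed wins every pairwise contest, so Ahmed is the Condorcet winner.

Ahmed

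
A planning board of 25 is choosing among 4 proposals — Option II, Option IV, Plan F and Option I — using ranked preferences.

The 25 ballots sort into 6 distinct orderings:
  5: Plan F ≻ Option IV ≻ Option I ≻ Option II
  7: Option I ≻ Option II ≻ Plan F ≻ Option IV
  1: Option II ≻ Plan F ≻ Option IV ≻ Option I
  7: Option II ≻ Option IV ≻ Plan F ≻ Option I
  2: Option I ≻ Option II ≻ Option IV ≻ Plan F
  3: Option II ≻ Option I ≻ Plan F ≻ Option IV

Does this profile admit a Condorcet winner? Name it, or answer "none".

none

Head-to-head results (25 council members):
Option II vs Option IV: Option II preferred on 7+1+7+2+3 = 20 ballots; Option II wins 20–5.
Option II vs Plan F: Option II is ranked higher on 7+1+7+2+3 = 20 ballots, Plan F on 5. Option II wins 20–5.
Option II vs Option I: Option II is ranked higher on 1+7+3 = 11 ballots, Option I on 14. Option I wins 14–11.
Option IV vs Plan F: 7+2 = 9 for Option IV, 16 for Plan F — Plan F by 16–9.
Option IV–Option I: Option IV 13–12.
Plan F vs Option I: Plan F is ranked higher on 5+1+7 = 13 ballots, Option I on 12. Plan F wins 13–12.
Each option drops at least one matchup (Option II loses to Option I; Option IV loses to Option II; Plan F loses to Option II; Option I loses to Option IV); the cycle Option II beats Option IV beats Option I beats Option II rules out a Condorcet winner.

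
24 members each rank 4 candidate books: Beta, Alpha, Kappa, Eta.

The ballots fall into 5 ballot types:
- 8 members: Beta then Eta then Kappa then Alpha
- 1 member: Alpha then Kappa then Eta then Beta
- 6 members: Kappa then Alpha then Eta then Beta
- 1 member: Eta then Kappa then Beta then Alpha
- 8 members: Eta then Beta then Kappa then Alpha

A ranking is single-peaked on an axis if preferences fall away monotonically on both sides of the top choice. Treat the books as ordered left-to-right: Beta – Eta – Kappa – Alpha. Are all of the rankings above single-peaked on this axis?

Axis positions: Beta=1, Eta=2, Kappa=3, Alpha=4.
Ballot type 1 (peak Beta at position 1): ranking walks positions 1-2-3-4, expanding outward from the peak — single-peaked.
Ballot type 2 (peak Alpha at position 4): ranking walks positions 4-3-2-1, expanding outward from the peak — single-peaked.
Ballot type 3 (peak Kappa at position 3): ranking walks positions 3-4-2-1, expanding outward from the peak — single-peaked.
Ballot type 4 (peak Eta at position 2): ranking walks positions 2-3-1-4, expanding outward from the peak — single-peaked.
Ballot type 5 (peak Eta at position 2): ranking walks positions 2-1-3-4, expanding outward from the peak — single-peaked.
Every ranking is single-peaked on this axis.

yes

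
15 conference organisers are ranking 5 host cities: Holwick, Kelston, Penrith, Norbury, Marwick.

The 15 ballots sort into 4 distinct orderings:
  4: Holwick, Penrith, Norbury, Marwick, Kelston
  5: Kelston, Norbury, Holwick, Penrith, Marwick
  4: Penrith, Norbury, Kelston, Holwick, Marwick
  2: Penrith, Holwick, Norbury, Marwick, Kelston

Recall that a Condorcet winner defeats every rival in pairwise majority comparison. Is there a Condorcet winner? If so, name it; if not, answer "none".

none

Pairwise majorities:
Holwick vs Kelston: 4+2 = 6 for Holwick, 9 for Kelston — Kelston by 9–6.
Holwick vs Penrith: 4+5 = 9 for Holwick, 6 for Penrith — Holwick by 9–6.
Holwick vs Norbury: Norbury, 9–6.
Holwick vs Marwick: Holwick, 15–0.
Kelston vs Penrith: Kelston is ranked higher on 5 ballots, Penrith on 10. Penrith wins 10–5.
Kelston vs Norbury: 5 to 10, Norbury.
Kelston–Marwick: Kelston 9–6.
Penrith vs Norbury: 4+4+2 = 10 for Penrith, 5 for Norbury — Penrith by 10–5.
Penrith vs Marwick: Penrith wins 15–0.
Norbury–Marwick: Norbury 15–0.
Every city loses at least once (Holwick loses to Kelston; Kelston loses to Penrith; Penrith loses to Holwick; Norbury loses to Penrith; Marwick loses to Holwick). The majority relation contains the cycle Holwick > Penrith > Kelston > Holwick, so there is no Condorcet winner.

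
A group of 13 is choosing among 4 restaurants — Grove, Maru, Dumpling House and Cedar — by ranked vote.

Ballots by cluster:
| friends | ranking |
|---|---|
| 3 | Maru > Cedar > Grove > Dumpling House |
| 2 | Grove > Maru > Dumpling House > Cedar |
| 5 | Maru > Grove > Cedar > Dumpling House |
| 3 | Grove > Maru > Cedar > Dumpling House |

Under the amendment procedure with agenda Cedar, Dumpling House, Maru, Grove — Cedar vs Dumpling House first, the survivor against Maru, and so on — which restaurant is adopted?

Maru

Round 1: Cedar vs Dumpling House — 11–2, Cedar advances.
Round 2: Cedar vs Maru — 0–13, Maru advances.
Round 3: Maru vs Grove — 8–5, Maru advances.
The agenda winner is Maru.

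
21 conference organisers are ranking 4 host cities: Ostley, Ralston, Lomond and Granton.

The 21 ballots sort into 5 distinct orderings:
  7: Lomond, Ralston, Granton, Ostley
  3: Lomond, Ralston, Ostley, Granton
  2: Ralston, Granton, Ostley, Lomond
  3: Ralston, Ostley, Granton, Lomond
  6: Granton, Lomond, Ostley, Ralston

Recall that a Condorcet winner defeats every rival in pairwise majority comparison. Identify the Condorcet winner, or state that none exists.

Head-to-head results (21 organisers):
Ostley vs Ralston: Ostley preferred on 6 ballots; Ralston wins 15–6.
Ostley vs Lomond: 2+3 = 5 for Ostley, 16 for Lomond — Lomond by 16–5.
Ostley vs Granton: 3+3 = 6 for Ostley, 15 for Granton — Granton by 15–6.
Ralston vs Lomond: 2+3 = 5 for Ralston, 16 for Lomond — Lomond by 16–5.
Ralston vs Granton: 15 to 6, Ralston.
Lomond vs Granton: 7+3 = 10 for Lomond, 11 for Granton — Granton by 11–10.
Every city loses at least once (Ostley loses to Ralston; Ralston loses to Lomond; Lomond loses to Granton; Granton loses to Ralston). The majority relation contains the cycle Ralston > Granton > Lomond > Ralston, so there is no Condorcet winner.

none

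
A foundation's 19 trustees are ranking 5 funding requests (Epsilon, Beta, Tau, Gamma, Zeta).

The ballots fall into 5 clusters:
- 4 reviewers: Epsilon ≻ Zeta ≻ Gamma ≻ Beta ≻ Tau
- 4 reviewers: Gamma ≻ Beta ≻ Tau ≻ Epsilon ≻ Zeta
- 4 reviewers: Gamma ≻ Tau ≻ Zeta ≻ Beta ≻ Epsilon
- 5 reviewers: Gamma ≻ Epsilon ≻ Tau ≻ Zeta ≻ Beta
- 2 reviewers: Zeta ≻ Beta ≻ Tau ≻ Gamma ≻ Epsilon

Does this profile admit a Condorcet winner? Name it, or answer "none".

Gamma

Check each pair by majority over 19 ballots:
Epsilon–Beta: Beta 10–9.
Epsilon–Tau: Tau 10–9.
Epsilon–Gamma: Gamma 15–4.
Epsilon vs Zeta: Epsilon, 13–6.
Beta vs Tau: Beta, 10–9.
Beta vs Gamma: Gamma, 17–2.
Beta vs Zeta: Zeta wins 15–4.
Tau vs Gamma: Gamma wins 17–2.
Tau–Zeta: Tau 13–6.
Gamma vs Zeta: Gamma wins 13–6.
Gamma beats each of Epsilon, Beta, Tau, Zeta — Gamma is the Condorcet winner.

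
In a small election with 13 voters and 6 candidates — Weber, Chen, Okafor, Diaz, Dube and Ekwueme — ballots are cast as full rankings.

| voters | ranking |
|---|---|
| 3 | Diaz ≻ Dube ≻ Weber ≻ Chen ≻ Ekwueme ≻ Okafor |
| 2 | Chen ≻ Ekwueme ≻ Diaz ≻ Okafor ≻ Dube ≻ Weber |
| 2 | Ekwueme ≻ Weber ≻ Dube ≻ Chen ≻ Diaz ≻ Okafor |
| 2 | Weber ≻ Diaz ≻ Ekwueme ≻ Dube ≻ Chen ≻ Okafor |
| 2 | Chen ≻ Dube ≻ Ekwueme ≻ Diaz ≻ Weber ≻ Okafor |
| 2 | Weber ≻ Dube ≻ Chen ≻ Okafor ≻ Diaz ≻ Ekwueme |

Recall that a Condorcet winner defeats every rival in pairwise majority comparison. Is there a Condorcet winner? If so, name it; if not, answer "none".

Pairwise majorities:
Weber vs Chen: Weber wins 9–4.
Weber vs Okafor: Weber, 11–2.
Weber vs Diaz: 2+2+2 = 6 for Weber, 7 for Diaz — Diaz by 7–6.
Weber vs Dube: Weber is ranked higher on 2+2+2 = 6 ballots, Dube on 7. Dube wins 7–6.
Weber–Ekwueme: Weber 7–6.
Chen vs Okafor: Chen wins 13–0.
Chen vs Diaz: Chen, 8–5.
Chen–Dube: Dube 9–4.
Chen vs Ekwueme: Chen preferred on 3+2+2+2 = 9 ballots; Chen wins 9–4.
Okafor vs Diaz: Okafor is ranked higher on 2 ballots, Diaz on 11. Diaz wins 11–2.
Okafor vs Dube: Dube wins 11–2.
Okafor vs Ekwueme: Ekwueme, 11–2.
Diaz vs Dube: Diaz wins 7–6.
Diaz vs Ekwueme: Diaz preferred on 3+2+2 = 7 ballots; Diaz wins 7–6.
Dube vs Ekwueme: Dube preferred on 3+2+2 = 7 ballots; Dube wins 7–6.
No candidate is unbeaten: Weber loses to Diaz; Chen loses to Weber; Okafor loses to Weber; Diaz loses to Chen; Dube loses to Diaz; Ekwueme loses to Weber. In particular Weber → Chen → Diaz → Weber is a majority cycle — no Condorcet winner exists.

none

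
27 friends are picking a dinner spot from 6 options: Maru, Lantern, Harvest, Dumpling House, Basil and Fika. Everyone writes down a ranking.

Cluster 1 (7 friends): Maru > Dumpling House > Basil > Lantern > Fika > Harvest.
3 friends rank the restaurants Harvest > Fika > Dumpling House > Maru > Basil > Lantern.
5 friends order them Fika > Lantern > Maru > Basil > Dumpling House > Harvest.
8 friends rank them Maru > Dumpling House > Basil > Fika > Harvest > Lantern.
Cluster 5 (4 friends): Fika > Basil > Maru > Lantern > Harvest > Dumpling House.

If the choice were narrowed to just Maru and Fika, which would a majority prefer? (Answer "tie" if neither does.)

Maru

Ballots ranking Maru above Fika: 7 + 8 = 15.
Ballots ranking Fika above Maru: 27 − 15 = 12.
Maru wins the head-to-head 15–12.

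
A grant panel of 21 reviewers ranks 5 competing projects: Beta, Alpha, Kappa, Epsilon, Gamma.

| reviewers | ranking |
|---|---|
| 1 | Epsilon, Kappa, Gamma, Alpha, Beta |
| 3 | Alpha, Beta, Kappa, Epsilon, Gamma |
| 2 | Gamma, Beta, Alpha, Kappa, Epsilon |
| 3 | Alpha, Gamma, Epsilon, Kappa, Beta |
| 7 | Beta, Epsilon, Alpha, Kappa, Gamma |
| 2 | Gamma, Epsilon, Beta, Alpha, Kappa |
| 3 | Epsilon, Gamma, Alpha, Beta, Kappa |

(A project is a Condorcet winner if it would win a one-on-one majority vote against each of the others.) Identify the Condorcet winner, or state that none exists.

none

Head-to-head results (21 reviewers):
Beta–Alpha: Beta 11–10.
Beta vs Kappa: Beta, 17–4.
Beta vs Epsilon: Beta, 12–9.
Beta–Gamma: Gamma 11–10.
Alpha vs Kappa: Alpha wins 20–1.
Alpha vs Epsilon: Epsilon wins 13–8.
Alpha–Gamma: Alpha 13–8.
Kappa–Epsilon: Epsilon 16–5.
Kappa vs Gamma: Kappa, 11–10.
Epsilon vs Gamma: Epsilon wins 14–7.
Every project loses at least once (Beta loses to Gamma; Alpha loses to Beta; Kappa loses to Beta; Epsilon loses to Beta; Gamma loses to Alpha). The majority relation contains the cycle Beta beats Alpha beats Gamma beats Beta, so there is no Condorcet winner.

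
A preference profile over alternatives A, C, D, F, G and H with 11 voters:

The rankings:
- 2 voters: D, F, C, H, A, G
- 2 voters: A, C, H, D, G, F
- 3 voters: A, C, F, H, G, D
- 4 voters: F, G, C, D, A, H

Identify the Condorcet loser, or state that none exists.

Head-to-head results (11 voters):
A vs C: A preferred on 2+3 = 5 ballots; C wins 6–5.
A vs D: A is ranked higher on 2+3 = 5 ballots, D on 6. D wins 6–5.
A vs F: A preferred on 2+3 = 5 ballots; F wins 6–5.
A vs G: A wins 7–4.
A vs H: A preferred on 2+3+4 = 9 ballots; A wins 9–2.
C vs D: 2+3+4 = 9 for C, 2 for D — C by 9–2.
C vs F: 5 to 6, F.
C vs G: 2+2+3 = 7 for C, 4 for G — C by 7–4.
C vs H: 11 to 0, C.
D vs F: F, 7–4.
D vs G: G wins 7–4.
D vs H: D preferred on 2+4 = 6 ballots; D wins 6–5.
F vs G: F, 9–2.
F vs H: 9 to 2, F.
G vs H: 4 for G, 7 for H — H by 7–4.
Each alternative has at least one pairwise win (A beats G; C beats A; D beats A; F beats A; G beats D; H beats G) — no Condorcet loser.

none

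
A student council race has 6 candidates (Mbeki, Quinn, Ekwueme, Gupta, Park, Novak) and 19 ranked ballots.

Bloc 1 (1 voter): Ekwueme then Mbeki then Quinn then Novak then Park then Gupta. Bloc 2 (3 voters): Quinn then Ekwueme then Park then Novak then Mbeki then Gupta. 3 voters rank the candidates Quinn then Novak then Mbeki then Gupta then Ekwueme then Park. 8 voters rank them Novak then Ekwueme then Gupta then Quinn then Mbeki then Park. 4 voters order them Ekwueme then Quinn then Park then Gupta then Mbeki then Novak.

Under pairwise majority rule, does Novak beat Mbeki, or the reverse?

Novak

Ballots ranking Novak above Mbeki: 3 + 3 + 8 = 14.
Ballots ranking Mbeki above Novak: 19 − 14 = 5.
Novak wins the head-to-head 14–5.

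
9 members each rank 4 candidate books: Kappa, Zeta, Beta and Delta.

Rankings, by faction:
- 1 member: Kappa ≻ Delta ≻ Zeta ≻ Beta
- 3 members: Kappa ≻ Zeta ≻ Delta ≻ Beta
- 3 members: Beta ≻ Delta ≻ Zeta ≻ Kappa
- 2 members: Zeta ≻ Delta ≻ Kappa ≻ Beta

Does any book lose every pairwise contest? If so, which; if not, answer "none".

Pairwise majorities:
Kappa vs Zeta: 1+3 = 4 for Kappa, 5 for Zeta — Zeta by 5–4.
Kappa vs Beta: 1+3+2 = 6 for Kappa, 3 for Beta — Kappa by 6–3.
Kappa vs Delta: Delta, 5–4.
Zeta vs Beta: Zeta, 6–3.
Zeta vs Delta: Zeta preferred on 3+2 = 5 ballots; Zeta wins 5–4.
Beta vs Delta: 3 to 6, Delta.
Only Beta has no wins; Beta is the Condorcet loser.

Beta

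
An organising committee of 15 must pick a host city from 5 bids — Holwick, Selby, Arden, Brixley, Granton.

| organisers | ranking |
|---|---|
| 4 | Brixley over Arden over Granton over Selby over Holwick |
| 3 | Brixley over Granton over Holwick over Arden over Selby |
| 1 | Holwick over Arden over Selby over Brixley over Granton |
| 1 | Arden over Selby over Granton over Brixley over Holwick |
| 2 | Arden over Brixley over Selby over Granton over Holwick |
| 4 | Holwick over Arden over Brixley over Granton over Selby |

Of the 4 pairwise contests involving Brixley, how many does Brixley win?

3

Brixley against each rival (15 organisers):
Brixley vs Holwick: 4+3+1+2 = 10 for Brixley, 5 for Holwick — Brixley by 10–5.
Brixley vs Selby: Brixley wins 13–2.
Brixley vs Arden: Arden wins 8–7.
Brixley vs Granton: Brixley is ranked higher on 4+3+1+2+4 = 14 ballots, Granton on 1. Brixley wins 14–1.
Brixley beats Holwick, Selby, Granton; loses to Arden — 3 pairwise wins.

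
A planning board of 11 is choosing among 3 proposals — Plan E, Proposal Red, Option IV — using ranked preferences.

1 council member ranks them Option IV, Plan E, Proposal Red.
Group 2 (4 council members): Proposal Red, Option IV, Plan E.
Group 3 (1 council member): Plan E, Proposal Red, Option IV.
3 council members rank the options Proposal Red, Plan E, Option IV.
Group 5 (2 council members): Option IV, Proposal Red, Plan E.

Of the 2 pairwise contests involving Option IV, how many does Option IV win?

Option IV against each rival (11 council members):
Option IV vs Plan E: Option IV is ranked higher on 1+4+2 = 7 ballots, Plan E on 4. Option IV wins 7–4.
Option IV vs Proposal Red: Option IV is ranked higher on 1+2 = 3 ballots, Proposal Red on 8. Proposal Red wins 8–3.
Option IV beats Plan E; loses to Proposal Red — 1 pairwise win.

1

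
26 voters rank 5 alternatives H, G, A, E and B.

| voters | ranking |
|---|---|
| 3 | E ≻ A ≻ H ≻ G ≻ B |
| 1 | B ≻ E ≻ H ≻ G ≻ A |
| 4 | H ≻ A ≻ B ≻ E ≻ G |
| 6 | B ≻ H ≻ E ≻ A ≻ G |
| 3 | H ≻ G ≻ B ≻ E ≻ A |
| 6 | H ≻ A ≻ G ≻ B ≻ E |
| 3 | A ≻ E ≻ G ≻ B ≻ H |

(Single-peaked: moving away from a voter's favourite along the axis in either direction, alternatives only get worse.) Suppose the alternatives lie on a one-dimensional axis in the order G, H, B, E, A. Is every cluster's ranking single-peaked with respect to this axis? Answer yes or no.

no

Axis positions: G=1, H=2, B=3, E=4, A=5.
Cluster 1: ranking walks positions 4-5-2-1-3; H is ranked above B even though B lies between H and the peak E on the axis — preferences dip and rise again. Not single-peaked.
Cluster 2 (peak B at position 3): ranking walks positions 3-4-2-1-5, expanding outward from the peak — single-peaked.
Cluster 3: ranking walks positions 2-5-3-4-1; A is ranked above B even though B lies between A and the peak H on the axis — preferences dip and rise again. Not single-peaked.
Cluster 4 (peak B at position 3): ranking walks positions 3-2-4-5-1, expanding outward from the peak — single-peaked.
Cluster 5 (peak H at position 2): ranking walks positions 2-1-3-4-5, expanding outward from the peak — single-peaked.
Cluster 6: ranking walks positions 2-5-1-3-4; A is ranked above B even though B lies between A and the peak H on the axis — preferences dip and rise again. Not single-peaked.
Cluster 7: ranking walks positions 5-4-1-3-2; G is ranked above B even though B lies between G and the peak A on the axis — preferences dip and rise again. Not single-peaked.
Cluster 1 violates single-peakedness, so the profile is not single-peaked on this axis.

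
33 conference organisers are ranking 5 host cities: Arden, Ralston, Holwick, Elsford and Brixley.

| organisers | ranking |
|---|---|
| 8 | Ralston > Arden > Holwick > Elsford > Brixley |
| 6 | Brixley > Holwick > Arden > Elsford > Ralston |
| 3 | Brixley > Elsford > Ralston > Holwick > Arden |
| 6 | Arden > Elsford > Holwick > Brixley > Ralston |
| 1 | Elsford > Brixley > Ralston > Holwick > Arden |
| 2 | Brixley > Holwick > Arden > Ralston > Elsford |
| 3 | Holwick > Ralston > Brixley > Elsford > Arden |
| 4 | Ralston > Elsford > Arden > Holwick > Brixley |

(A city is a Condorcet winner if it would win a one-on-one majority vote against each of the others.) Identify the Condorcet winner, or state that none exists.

none

Head-to-head results (33 organisers):
Arden–Ralston: Ralston 19–14.
Arden–Holwick: Arden 18–15.
Arden vs Elsford: Arden wins 22–11.
Arden vs Brixley: Arden wins 18–15.
Ralston–Holwick: Holwick 17–16.
Ralston vs Elsford: Ralston wins 17–16.
Ralston–Brixley: Brixley 18–15.
Holwick vs Elsford: Holwick, 19–14.
Holwick vs Brixley: Holwick wins 21–12.
Elsford–Brixley: Elsford 19–14.
No city is unbeaten: Arden loses to Ralston; Ralston loses to Holwick; Holwick loses to Arden; Elsford loses to Arden; Brixley loses to Arden. In particular Arden → Holwick → Ralston → Arden is a majority cycle — no Condorcet winner exists.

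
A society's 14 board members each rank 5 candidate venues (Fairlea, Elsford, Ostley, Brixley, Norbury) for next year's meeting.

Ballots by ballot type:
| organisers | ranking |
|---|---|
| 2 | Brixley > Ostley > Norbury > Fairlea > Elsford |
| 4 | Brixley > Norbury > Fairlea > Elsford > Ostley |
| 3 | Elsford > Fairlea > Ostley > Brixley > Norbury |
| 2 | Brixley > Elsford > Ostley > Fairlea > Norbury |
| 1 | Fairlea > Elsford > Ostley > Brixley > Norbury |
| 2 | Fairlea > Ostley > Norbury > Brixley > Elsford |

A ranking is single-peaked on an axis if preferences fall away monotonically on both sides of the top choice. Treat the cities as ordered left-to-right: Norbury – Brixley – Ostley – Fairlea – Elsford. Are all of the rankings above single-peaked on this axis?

no

Axis positions: Norbury=1, Brixley=2, Ostley=3, Fairlea=4, Elsford=5.
Ballot type 1 (peak Brixley at position 2): ranking walks positions 2-3-1-4-5, expanding outward from the peak — single-peaked.
Ballot type 2: ranking walks positions 2-1-4-5-3; Fairlea is ranked above Ostley even though Ostley lies between Fairlea and the peak Brixley on the axis — preferences dip and rise again. Not single-peaked.
Ballot type 3 (peak Elsford at position 5): ranking walks positions 5-4-3-2-1, expanding outward from the peak — single-peaked.
Ballot type 4: ranking walks positions 2-5-3-4-1; Elsford is ranked above Ostley even though Ostley lies between Elsford and the peak Brixley on the axis — preferences dip and rise again. Not single-peaked.
Ballot type 5 (peak Fairlea at position 4): ranking walks positions 4-5-3-2-1, expanding outward from the peak — single-peaked.
Ballot type 6: ranking walks positions 4-3-1-2-5; Norbury is ranked above Brixley even though Brixley lies between Norbury and the peak Fairlea on the axis — preferences dip and rise again. Not single-peaked.
Ballot type 2 violates single-peakedness, so the profile is not single-peaked on this axis.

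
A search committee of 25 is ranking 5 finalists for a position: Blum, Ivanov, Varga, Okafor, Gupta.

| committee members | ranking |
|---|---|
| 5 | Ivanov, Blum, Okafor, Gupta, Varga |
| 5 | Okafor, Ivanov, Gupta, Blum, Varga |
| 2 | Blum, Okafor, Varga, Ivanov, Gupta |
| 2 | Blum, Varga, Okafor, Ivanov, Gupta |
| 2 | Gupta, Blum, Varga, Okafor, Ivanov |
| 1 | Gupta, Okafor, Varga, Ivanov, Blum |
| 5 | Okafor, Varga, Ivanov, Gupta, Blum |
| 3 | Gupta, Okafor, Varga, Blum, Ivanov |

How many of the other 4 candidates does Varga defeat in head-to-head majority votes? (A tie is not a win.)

Varga against each rival (25 committee members):
Varga vs Blum: 9 to 16, Blum.
Varga vs Ivanov: Varga is ranked higher on 2+2+2+1+5+3 = 15 ballots, Ivanov on 10. Varga wins 15–10.
Varga–Okafor: Okafor 21–4.
Varga vs Gupta: 2+2+5 = 9 for Varga, 16 for Gupta — Gupta by 16–9.
Varga beats Ivanov; loses to Blum, Okafor, Gupta — 1 pairwise win.

1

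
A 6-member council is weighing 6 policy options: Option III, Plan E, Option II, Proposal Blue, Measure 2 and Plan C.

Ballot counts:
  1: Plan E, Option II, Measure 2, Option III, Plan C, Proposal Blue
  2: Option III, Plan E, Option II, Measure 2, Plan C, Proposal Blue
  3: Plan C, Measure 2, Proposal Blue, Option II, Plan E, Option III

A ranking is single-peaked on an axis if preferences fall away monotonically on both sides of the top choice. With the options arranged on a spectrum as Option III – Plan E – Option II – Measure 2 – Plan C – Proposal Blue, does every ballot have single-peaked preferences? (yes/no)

Axis positions: Option III=1, Plan E=2, Option II=3, Measure 2=4, Plan C=5, Proposal Blue=6.
Group 1 (peak Plan E at position 2): ranking walks positions 2-3-4-1-5-6, expanding outward from the peak — single-peaked.
Group 2 (peak Option III at position 1): ranking walks positions 1-2-3-4-5-6, expanding outward from the peak — single-peaked.
Group 3 (peak Plan C at position 5): ranking walks positions 5-4-6-3-2-1, expanding outward from the peak — single-peaked.
Every ranking is single-peaked on this axis.

yes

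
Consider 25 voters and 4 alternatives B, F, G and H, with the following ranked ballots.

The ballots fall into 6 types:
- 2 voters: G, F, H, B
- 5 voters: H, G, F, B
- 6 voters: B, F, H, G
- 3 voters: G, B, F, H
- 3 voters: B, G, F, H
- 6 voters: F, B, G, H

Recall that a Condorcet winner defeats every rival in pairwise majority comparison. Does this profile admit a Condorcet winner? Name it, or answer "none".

none

Check each pair by majority over 25 ballots:
B vs F: F wins 13–12.
B vs G: 15 to 10, B.
B vs H: B wins 18–7.
F vs G: F is ranked higher on 6+6 = 12 ballots, G on 13. G wins 13–12.
F vs H: F, 20–5.
G vs H: G, 14–11.
No alternative is unbeaten: B loses to F; F loses to G; G loses to B; H loses to B. In particular B beats G beats F beats B is a majority cycle — no Condorcet winner exists.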